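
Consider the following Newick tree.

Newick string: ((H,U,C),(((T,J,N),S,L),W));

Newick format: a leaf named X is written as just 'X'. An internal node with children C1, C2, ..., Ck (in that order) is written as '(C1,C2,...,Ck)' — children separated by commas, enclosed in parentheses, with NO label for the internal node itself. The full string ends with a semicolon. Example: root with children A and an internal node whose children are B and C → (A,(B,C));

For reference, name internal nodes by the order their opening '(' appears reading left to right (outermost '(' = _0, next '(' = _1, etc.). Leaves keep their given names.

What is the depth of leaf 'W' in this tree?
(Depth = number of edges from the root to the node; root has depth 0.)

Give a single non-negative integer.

Answer: 2

Derivation:
Newick: ((H,U,C),(((T,J,N),S,L),W));
Naming internals by '(' encounter order: outermost '(' = _0, next = _1, ...
Query node: W
Path from root: _0 -> _2 -> W
Depth of W: 2 (number of edges from root)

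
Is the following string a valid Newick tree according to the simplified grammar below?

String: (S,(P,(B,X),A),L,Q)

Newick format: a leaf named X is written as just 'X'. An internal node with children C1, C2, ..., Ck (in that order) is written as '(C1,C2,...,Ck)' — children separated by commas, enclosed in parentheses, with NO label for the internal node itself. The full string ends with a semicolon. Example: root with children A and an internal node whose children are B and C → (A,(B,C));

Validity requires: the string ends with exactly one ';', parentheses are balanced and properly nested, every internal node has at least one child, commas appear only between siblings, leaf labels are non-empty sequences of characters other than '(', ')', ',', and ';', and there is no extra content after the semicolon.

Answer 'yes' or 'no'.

Answer: no

Derivation:
Input: (S,(P,(B,X),A),L,Q)
Paren balance: 3 '(' vs 3 ')' OK
Ends with single ';': False
Full parse: FAILS (must end with ;)
Valid: False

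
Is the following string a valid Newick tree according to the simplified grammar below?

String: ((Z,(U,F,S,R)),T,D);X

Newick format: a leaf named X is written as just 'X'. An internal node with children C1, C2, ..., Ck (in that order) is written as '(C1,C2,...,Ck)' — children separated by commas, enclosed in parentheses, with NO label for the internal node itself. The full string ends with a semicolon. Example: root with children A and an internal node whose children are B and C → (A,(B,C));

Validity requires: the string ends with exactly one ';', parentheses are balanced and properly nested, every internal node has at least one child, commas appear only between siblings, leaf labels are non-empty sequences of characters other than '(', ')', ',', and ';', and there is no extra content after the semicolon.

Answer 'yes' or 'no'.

Input: ((Z,(U,F,S,R)),T,D);X
Paren balance: 3 '(' vs 3 ')' OK
Ends with single ';': False
Full parse: FAILS (must end with ;)
Valid: False

Answer: no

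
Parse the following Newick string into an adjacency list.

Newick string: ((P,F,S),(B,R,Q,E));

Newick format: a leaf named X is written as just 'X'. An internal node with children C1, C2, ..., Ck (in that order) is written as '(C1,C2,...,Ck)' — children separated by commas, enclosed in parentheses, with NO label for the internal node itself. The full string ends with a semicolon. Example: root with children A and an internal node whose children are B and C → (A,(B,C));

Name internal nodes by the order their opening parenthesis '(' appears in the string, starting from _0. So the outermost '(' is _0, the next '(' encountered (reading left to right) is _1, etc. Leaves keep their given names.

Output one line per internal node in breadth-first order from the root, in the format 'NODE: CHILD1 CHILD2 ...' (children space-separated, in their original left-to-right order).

Input: ((P,F,S),(B,R,Q,E));
Scanning left-to-right, naming '(' by encounter order:
  pos 0: '(' -> open internal node _0 (depth 1)
  pos 1: '(' -> open internal node _1 (depth 2)
  pos 7: ')' -> close internal node _1 (now at depth 1)
  pos 9: '(' -> open internal node _2 (depth 2)
  pos 17: ')' -> close internal node _2 (now at depth 1)
  pos 18: ')' -> close internal node _0 (now at depth 0)
Total internal nodes: 3
BFS adjacency from root:
  _0: _1 _2
  _1: P F S
  _2: B R Q E

Answer: _0: _1 _2
_1: P F S
_2: B R Q E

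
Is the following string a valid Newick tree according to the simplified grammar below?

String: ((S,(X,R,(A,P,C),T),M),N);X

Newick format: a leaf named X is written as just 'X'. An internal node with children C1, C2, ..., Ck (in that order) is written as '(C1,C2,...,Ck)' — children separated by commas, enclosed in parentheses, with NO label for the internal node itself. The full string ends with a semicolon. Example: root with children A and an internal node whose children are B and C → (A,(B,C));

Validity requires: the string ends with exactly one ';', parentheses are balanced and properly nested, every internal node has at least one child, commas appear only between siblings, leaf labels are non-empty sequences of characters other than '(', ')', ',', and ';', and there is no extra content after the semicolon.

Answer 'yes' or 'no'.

Answer: no

Derivation:
Input: ((S,(X,R,(A,P,C),T),M),N);X
Paren balance: 4 '(' vs 4 ')' OK
Ends with single ';': False
Full parse: FAILS (must end with ;)
Valid: False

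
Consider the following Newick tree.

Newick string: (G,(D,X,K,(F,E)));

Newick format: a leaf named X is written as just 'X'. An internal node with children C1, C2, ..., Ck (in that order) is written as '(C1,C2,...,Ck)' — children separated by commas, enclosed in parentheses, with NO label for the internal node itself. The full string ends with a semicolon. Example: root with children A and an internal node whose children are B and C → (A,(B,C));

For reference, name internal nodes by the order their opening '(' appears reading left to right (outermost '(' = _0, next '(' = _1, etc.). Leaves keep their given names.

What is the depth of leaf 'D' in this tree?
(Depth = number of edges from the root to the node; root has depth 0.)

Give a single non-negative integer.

Newick: (G,(D,X,K,(F,E)));
Naming internals by '(' encounter order: outermost '(' = _0, next = _1, ...
Query node: D
Path from root: _0 -> _1 -> D
Depth of D: 2 (number of edges from root)

Answer: 2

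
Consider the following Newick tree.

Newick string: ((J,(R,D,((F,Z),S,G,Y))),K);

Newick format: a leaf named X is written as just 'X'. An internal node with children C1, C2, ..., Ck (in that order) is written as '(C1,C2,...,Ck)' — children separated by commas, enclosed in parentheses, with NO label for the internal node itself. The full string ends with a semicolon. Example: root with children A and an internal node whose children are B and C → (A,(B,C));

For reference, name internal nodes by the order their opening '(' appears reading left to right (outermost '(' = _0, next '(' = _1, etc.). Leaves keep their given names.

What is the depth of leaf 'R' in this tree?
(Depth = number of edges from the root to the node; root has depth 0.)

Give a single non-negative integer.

Answer: 3

Derivation:
Newick: ((J,(R,D,((F,Z),S,G,Y))),K);
Naming internals by '(' encounter order: outermost '(' = _0, next = _1, ...
Query node: R
Path from root: _0 -> _1 -> _2 -> R
Depth of R: 3 (number of edges from root)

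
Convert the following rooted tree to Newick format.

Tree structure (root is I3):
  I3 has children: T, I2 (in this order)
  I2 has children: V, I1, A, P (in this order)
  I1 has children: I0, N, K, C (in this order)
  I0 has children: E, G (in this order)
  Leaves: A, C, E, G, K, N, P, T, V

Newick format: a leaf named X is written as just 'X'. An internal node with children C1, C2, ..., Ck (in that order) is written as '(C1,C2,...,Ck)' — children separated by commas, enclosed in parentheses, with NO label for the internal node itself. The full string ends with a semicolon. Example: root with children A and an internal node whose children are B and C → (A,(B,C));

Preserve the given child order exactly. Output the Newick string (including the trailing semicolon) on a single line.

internal I3 with children ['T', 'I2']
  leaf 'T' → 'T'
  internal I2 with children ['V', 'I1', 'A', 'P']
    leaf 'V' → 'V'
    internal I1 with children ['I0', 'N', 'K', 'C']
      internal I0 with children ['E', 'G']
        leaf 'E' → 'E'
        leaf 'G' → 'G'
      → '(E,G)'
      leaf 'N' → 'N'
      leaf 'K' → 'K'
      leaf 'C' → 'C'
    → '((E,G),N,K,C)'
    leaf 'A' → 'A'
    leaf 'P' → 'P'
  → '(V,((E,G),N,K,C),A,P)'
→ '(T,(V,((E,G),N,K,C),A,P))'
Final: (T,(V,((E,G),N,K,C),A,P));

Answer: (T,(V,((E,G),N,K,C),A,P));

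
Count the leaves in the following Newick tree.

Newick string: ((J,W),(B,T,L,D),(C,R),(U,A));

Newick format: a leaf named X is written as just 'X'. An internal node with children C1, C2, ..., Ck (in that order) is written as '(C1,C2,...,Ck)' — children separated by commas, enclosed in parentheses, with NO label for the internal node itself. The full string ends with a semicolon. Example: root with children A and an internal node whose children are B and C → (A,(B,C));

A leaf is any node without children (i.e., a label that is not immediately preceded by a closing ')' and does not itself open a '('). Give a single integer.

Newick: ((J,W),(B,T,L,D),(C,R),(U,A));
Scan left-to-right; a leaf is any maximal label run not followed by '(':
  pos 2: leaf 'J' → count = 1
  pos 4: leaf 'W' → count = 2
  pos 8: leaf 'B' → count = 3
  pos 10: leaf 'T' → count = 4
  pos 12: leaf 'L' → count = 5
  pos 14: leaf 'D' → count = 6
  pos 18: leaf 'C' → count = 7
  pos 20: leaf 'R' → count = 8
  pos 24: leaf 'U' → count = 9
  pos 26: leaf 'A' → count = 10
Total leaves: 10

Answer: 10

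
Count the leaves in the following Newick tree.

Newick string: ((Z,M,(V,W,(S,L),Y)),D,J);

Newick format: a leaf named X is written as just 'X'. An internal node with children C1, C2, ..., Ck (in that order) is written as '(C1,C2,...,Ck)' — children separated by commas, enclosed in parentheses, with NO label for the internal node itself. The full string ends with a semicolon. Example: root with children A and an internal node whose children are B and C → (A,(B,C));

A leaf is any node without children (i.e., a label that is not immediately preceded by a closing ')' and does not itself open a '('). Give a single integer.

Newick: ((Z,M,(V,W,(S,L),Y)),D,J);
Scan left-to-right; a leaf is any maximal label run not followed by '(':
  pos 2: leaf 'Z' → count = 1
  pos 4: leaf 'M' → count = 2
  pos 7: leaf 'V' → count = 3
  pos 9: leaf 'W' → count = 4
  pos 12: leaf 'S' → count = 5
  pos 14: leaf 'L' → count = 6
  pos 17: leaf 'Y' → count = 7
  pos 21: leaf 'D' → count = 8
  pos 23: leaf 'J' → count = 9
Total leaves: 9

Answer: 9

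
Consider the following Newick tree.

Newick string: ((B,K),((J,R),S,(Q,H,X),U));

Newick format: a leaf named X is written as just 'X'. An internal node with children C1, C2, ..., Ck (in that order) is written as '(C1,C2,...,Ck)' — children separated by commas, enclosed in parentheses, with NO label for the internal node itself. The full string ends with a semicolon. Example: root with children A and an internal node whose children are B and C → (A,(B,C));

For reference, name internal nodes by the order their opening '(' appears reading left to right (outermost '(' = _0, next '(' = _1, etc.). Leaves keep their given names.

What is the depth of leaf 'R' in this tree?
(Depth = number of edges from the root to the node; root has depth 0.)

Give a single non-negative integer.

Newick: ((B,K),((J,R),S,(Q,H,X),U));
Naming internals by '(' encounter order: outermost '(' = _0, next = _1, ...
Query node: R
Path from root: _0 -> _2 -> _3 -> R
Depth of R: 3 (number of edges from root)

Answer: 3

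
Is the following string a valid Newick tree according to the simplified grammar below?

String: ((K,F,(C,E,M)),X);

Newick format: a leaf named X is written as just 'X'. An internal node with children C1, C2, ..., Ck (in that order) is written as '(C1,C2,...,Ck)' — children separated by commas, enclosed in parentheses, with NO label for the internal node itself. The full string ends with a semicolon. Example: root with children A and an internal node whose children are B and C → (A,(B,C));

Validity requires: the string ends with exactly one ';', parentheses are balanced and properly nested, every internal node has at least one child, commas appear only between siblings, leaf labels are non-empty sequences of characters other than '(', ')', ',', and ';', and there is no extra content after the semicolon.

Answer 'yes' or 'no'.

Answer: yes

Derivation:
Input: ((K,F,(C,E,M)),X);
Paren balance: 3 '(' vs 3 ')' OK
Ends with single ';': True
Full parse: OK
Valid: True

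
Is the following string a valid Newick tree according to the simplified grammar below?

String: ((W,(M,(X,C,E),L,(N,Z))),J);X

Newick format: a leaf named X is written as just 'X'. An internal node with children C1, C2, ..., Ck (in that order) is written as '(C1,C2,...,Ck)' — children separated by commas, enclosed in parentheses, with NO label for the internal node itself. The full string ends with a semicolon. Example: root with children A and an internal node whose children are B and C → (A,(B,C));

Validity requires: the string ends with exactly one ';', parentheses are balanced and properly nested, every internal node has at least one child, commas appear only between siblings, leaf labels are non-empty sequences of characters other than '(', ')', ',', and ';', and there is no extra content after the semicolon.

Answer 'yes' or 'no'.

Answer: no

Derivation:
Input: ((W,(M,(X,C,E),L,(N,Z))),J);X
Paren balance: 5 '(' vs 5 ')' OK
Ends with single ';': False
Full parse: FAILS (must end with ;)
Valid: False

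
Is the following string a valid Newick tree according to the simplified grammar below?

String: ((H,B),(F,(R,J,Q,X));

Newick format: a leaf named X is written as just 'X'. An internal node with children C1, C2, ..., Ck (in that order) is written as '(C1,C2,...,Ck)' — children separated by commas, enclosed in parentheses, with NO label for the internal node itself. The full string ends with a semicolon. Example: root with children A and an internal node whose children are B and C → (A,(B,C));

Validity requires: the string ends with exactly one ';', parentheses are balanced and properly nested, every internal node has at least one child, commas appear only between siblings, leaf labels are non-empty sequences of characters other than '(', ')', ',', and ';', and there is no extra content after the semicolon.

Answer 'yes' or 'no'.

Input: ((H,B),(F,(R,J,Q,X));
Paren balance: 4 '(' vs 3 ')' MISMATCH
Ends with single ';': True
Full parse: FAILS (expected , or ) at pos 20)
Valid: False

Answer: no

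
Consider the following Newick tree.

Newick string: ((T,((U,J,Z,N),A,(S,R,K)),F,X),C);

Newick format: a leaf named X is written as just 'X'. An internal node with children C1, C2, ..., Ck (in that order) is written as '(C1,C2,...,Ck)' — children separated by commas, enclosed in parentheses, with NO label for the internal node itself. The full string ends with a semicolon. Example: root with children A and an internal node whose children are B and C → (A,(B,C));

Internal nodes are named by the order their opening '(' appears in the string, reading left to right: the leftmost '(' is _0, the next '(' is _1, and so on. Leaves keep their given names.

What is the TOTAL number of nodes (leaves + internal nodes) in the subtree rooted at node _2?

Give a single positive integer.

Newick: ((T,((U,J,Z,N),A,(S,R,K)),F,X),C);
Locate _2: it is the '(' at position 4 (the 3rd '(' reading left to right).
Query: subtree rooted at _2
_2: subtree_size = 1 + 10
  _3: subtree_size = 1 + 4
    U: subtree_size = 1 + 0
    J: subtree_size = 1 + 0
    Z: subtree_size = 1 + 0
    N: subtree_size = 1 + 0
  A: subtree_size = 1 + 0
  _4: subtree_size = 1 + 3
    S: subtree_size = 1 + 0
    R: subtree_size = 1 + 0
    K: subtree_size = 1 + 0
Total subtree size of _2: 11

Answer: 11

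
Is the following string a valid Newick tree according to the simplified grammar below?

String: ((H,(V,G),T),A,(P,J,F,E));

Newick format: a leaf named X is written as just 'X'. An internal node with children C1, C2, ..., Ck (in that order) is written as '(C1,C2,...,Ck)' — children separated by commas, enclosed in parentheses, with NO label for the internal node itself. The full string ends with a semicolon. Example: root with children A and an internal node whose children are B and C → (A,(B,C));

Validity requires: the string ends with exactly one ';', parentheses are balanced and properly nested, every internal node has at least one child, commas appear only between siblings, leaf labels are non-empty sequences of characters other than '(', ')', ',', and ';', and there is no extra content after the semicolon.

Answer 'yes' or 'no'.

Input: ((H,(V,G),T),A,(P,J,F,E));
Paren balance: 4 '(' vs 4 ')' OK
Ends with single ';': True
Full parse: OK
Valid: True

Answer: yes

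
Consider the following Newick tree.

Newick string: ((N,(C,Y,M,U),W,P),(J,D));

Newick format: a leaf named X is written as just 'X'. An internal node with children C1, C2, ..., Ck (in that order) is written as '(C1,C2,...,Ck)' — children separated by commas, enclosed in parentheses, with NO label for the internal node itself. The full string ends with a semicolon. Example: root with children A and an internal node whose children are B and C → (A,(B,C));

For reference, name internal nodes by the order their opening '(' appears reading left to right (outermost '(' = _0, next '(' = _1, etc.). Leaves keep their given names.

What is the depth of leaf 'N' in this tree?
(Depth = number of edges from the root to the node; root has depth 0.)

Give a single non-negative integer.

Answer: 2

Derivation:
Newick: ((N,(C,Y,M,U),W,P),(J,D));
Naming internals by '(' encounter order: outermost '(' = _0, next = _1, ...
Query node: N
Path from root: _0 -> _1 -> N
Depth of N: 2 (number of edges from root)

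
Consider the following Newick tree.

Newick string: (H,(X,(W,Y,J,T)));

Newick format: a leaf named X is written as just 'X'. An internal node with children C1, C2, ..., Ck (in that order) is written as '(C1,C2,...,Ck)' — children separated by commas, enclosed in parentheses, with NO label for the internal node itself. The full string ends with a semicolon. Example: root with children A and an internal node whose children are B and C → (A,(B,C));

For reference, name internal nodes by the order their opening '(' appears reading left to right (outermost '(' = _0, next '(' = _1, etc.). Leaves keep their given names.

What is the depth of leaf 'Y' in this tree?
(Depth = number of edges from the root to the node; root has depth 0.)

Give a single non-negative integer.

Newick: (H,(X,(W,Y,J,T)));
Naming internals by '(' encounter order: outermost '(' = _0, next = _1, ...
Query node: Y
Path from root: _0 -> _1 -> _2 -> Y
Depth of Y: 3 (number of edges from root)

Answer: 3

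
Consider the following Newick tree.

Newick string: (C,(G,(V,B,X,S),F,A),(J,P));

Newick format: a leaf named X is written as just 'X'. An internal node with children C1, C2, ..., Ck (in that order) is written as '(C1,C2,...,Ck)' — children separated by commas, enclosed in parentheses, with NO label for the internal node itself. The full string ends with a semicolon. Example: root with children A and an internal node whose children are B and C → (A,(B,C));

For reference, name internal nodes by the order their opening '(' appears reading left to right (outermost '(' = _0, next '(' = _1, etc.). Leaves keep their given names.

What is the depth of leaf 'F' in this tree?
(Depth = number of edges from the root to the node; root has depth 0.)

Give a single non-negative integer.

Answer: 2

Derivation:
Newick: (C,(G,(V,B,X,S),F,A),(J,P));
Naming internals by '(' encounter order: outermost '(' = _0, next = _1, ...
Query node: F
Path from root: _0 -> _1 -> F
Depth of F: 2 (number of edges from root)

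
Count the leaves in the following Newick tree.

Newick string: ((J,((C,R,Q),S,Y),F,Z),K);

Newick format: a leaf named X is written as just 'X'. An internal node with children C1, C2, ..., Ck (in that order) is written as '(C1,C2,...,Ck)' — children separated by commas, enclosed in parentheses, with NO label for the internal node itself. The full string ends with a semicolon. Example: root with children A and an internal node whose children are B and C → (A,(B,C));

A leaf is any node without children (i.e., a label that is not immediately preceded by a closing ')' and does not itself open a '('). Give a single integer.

Newick: ((J,((C,R,Q),S,Y),F,Z),K);
Scan left-to-right; a leaf is any maximal label run not followed by '(':
  pos 2: leaf 'J' → count = 1
  pos 6: leaf 'C' → count = 2
  pos 8: leaf 'R' → count = 3
  pos 10: leaf 'Q' → count = 4
  pos 13: leaf 'S' → count = 5
  pos 15: leaf 'Y' → count = 6
  pos 18: leaf 'F' → count = 7
  pos 20: leaf 'Z' → count = 8
  pos 23: leaf 'K' → count = 9
Total leaves: 9

Answer: 9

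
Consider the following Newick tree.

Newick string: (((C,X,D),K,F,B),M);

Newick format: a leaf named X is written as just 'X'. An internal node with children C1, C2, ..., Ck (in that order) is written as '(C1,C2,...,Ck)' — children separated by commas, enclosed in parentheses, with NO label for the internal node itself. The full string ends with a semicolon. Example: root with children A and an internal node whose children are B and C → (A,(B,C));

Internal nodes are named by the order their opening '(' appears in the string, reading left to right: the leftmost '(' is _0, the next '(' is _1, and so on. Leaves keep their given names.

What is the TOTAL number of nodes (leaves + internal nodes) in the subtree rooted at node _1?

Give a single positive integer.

Answer: 8

Derivation:
Newick: (((C,X,D),K,F,B),M);
Locate _1: it is the '(' at position 1 (the 2nd '(' reading left to right).
Query: subtree rooted at _1
_1: subtree_size = 1 + 7
  _2: subtree_size = 1 + 3
    C: subtree_size = 1 + 0
    X: subtree_size = 1 + 0
    D: subtree_size = 1 + 0
  K: subtree_size = 1 + 0
  F: subtree_size = 1 + 0
  B: subtree_size = 1 + 0
Total subtree size of _1: 8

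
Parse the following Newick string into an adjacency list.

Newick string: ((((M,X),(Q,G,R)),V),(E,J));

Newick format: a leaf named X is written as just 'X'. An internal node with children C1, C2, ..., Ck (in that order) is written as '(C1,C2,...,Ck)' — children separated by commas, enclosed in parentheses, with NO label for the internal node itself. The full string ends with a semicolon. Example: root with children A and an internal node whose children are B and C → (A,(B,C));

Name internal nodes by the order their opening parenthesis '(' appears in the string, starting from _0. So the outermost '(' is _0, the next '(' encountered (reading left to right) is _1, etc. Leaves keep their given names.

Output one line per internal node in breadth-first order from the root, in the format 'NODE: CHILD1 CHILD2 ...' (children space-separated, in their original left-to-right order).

Answer: _0: _1 _5
_1: _2 V
_5: E J
_2: _3 _4
_3: M X
_4: Q G R

Derivation:
Input: ((((M,X),(Q,G,R)),V),(E,J));
Scanning left-to-right, naming '(' by encounter order:
  pos 0: '(' -> open internal node _0 (depth 1)
  pos 1: '(' -> open internal node _1 (depth 2)
  pos 2: '(' -> open internal node _2 (depth 3)
  pos 3: '(' -> open internal node _3 (depth 4)
  pos 7: ')' -> close internal node _3 (now at depth 3)
  pos 9: '(' -> open internal node _4 (depth 4)
  pos 15: ')' -> close internal node _4 (now at depth 3)
  pos 16: ')' -> close internal node _2 (now at depth 2)
  pos 19: ')' -> close internal node _1 (now at depth 1)
  pos 21: '(' -> open internal node _5 (depth 2)
  pos 25: ')' -> close internal node _5 (now at depth 1)
  pos 26: ')' -> close internal node _0 (now at depth 0)
Total internal nodes: 6
BFS adjacency from root:
  _0: _1 _5
  _1: _2 V
  _5: E J
  _2: _3 _4
  _3: M X
  _4: Q G R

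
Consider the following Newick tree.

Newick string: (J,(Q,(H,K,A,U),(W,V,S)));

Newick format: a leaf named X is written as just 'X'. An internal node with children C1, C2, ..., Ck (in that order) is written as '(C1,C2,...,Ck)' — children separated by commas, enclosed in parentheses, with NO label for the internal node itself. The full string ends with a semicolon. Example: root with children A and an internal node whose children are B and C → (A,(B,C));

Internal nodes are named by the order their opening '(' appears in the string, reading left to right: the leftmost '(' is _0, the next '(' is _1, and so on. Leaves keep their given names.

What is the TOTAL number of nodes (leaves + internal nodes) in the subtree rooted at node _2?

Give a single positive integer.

Answer: 5

Derivation:
Newick: (J,(Q,(H,K,A,U),(W,V,S)));
Locate _2: it is the '(' at position 6 (the 3rd '(' reading left to right).
Query: subtree rooted at _2
_2: subtree_size = 1 + 4
  H: subtree_size = 1 + 0
  K: subtree_size = 1 + 0
  A: subtree_size = 1 + 0
  U: subtree_size = 1 + 0
Total subtree size of _2: 5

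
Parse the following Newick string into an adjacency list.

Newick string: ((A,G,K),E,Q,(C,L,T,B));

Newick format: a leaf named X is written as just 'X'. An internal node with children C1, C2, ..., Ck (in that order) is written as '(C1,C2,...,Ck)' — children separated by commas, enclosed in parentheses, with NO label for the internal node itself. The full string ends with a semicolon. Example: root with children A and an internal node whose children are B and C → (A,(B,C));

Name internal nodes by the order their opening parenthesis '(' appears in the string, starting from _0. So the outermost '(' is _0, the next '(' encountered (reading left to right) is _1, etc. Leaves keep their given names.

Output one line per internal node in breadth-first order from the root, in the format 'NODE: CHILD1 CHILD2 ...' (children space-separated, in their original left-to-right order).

Answer: _0: _1 E Q _2
_1: A G K
_2: C L T B

Derivation:
Input: ((A,G,K),E,Q,(C,L,T,B));
Scanning left-to-right, naming '(' by encounter order:
  pos 0: '(' -> open internal node _0 (depth 1)
  pos 1: '(' -> open internal node _1 (depth 2)
  pos 7: ')' -> close internal node _1 (now at depth 1)
  pos 13: '(' -> open internal node _2 (depth 2)
  pos 21: ')' -> close internal node _2 (now at depth 1)
  pos 22: ')' -> close internal node _0 (now at depth 0)
Total internal nodes: 3
BFS adjacency from root:
  _0: _1 E Q _2
  _1: A G K
  _2: C L T B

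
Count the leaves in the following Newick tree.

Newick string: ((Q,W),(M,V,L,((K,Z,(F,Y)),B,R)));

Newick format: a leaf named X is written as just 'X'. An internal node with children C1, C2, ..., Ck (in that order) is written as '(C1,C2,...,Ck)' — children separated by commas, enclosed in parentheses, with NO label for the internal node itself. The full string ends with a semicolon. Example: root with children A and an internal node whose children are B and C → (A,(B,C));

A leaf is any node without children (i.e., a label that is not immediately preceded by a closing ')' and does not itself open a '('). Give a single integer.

Newick: ((Q,W),(M,V,L,((K,Z,(F,Y)),B,R)));
Scan left-to-right; a leaf is any maximal label run not followed by '(':
  pos 2: leaf 'Q' → count = 1
  pos 4: leaf 'W' → count = 2
  pos 8: leaf 'M' → count = 3
  pos 10: leaf 'V' → count = 4
  pos 12: leaf 'L' → count = 5
  pos 16: leaf 'K' → count = 6
  pos 18: leaf 'Z' → count = 7
  pos 21: leaf 'F' → count = 8
  pos 23: leaf 'Y' → count = 9
  pos 27: leaf 'B' → count = 10
  pos 29: leaf 'R' → count = 11
Total leaves: 11

Answer: 11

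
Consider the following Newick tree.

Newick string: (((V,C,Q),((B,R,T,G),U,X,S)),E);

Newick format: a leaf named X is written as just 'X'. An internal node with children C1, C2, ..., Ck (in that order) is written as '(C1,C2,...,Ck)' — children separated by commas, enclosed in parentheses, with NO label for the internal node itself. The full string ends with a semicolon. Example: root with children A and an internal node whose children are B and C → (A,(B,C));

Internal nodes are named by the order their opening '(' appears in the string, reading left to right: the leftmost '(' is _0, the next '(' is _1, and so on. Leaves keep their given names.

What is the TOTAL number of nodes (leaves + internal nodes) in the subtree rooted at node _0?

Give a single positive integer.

Newick: (((V,C,Q),((B,R,T,G),U,X,S)),E);
Locate _0: it is the '(' at position 0 (the 1st '(' reading left to right).
Query: subtree rooted at _0
_0: subtree_size = 1 + 15
  _1: subtree_size = 1 + 13
    _2: subtree_size = 1 + 3
      V: subtree_size = 1 + 0
      C: subtree_size = 1 + 0
      Q: subtree_size = 1 + 0
    _3: subtree_size = 1 + 8
      _4: subtree_size = 1 + 4
        B: subtree_size = 1 + 0
        R: subtree_size = 1 + 0
        T: subtree_size = 1 + 0
        G: subtree_size = 1 + 0
      U: subtree_size = 1 + 0
      X: subtree_size = 1 + 0
      S: subtree_size = 1 + 0
  E: subtree_size = 1 + 0
Total subtree size of _0: 16

Answer: 16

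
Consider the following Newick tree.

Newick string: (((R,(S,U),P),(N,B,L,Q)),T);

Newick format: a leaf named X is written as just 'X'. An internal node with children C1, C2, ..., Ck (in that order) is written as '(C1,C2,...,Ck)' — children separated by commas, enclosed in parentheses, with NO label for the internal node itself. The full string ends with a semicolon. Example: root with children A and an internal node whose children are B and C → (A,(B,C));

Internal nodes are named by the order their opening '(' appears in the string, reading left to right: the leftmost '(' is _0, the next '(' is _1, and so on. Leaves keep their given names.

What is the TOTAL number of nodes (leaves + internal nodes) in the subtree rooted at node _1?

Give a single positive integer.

Answer: 12

Derivation:
Newick: (((R,(S,U),P),(N,B,L,Q)),T);
Locate _1: it is the '(' at position 1 (the 2nd '(' reading left to right).
Query: subtree rooted at _1
_1: subtree_size = 1 + 11
  _2: subtree_size = 1 + 5
    R: subtree_size = 1 + 0
    _3: subtree_size = 1 + 2
      S: subtree_size = 1 + 0
      U: subtree_size = 1 + 0
    P: subtree_size = 1 + 0
  _4: subtree_size = 1 + 4
    N: subtree_size = 1 + 0
    B: subtree_size = 1 + 0
    L: subtree_size = 1 + 0
    Q: subtree_size = 1 + 0
Total subtree size of _1: 12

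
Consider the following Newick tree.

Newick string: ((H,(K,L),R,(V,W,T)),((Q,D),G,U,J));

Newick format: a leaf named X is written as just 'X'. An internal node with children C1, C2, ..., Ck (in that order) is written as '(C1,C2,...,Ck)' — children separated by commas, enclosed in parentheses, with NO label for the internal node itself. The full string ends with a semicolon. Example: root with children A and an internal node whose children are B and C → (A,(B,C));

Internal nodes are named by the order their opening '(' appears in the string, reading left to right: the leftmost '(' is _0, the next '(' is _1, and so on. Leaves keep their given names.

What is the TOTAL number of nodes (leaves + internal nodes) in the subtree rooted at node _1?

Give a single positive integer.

Newick: ((H,(K,L),R,(V,W,T)),((Q,D),G,U,J));
Locate _1: it is the '(' at position 1 (the 2nd '(' reading left to right).
Query: subtree rooted at _1
_1: subtree_size = 1 + 9
  H: subtree_size = 1 + 0
  _2: subtree_size = 1 + 2
    K: subtree_size = 1 + 0
    L: subtree_size = 1 + 0
  R: subtree_size = 1 + 0
  _3: subtree_size = 1 + 3
    V: subtree_size = 1 + 0
    W: subtree_size = 1 + 0
    T: subtree_size = 1 + 0
Total subtree size of _1: 10

Answer: 10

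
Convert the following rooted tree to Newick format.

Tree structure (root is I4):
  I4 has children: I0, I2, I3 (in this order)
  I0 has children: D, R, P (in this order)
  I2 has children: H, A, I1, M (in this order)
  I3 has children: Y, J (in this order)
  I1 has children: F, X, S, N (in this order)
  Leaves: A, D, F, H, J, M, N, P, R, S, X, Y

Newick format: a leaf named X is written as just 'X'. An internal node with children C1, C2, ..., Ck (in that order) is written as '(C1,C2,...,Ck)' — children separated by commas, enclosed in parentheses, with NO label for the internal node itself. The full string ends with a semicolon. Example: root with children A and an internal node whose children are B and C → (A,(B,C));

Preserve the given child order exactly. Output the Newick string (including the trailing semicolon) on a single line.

internal I4 with children ['I0', 'I2', 'I3']
  internal I0 with children ['D', 'R', 'P']
    leaf 'D' → 'D'
    leaf 'R' → 'R'
    leaf 'P' → 'P'
  → '(D,R,P)'
  internal I2 with children ['H', 'A', 'I1', 'M']
    leaf 'H' → 'H'
    leaf 'A' → 'A'
    internal I1 with children ['F', 'X', 'S', 'N']
      leaf 'F' → 'F'
      leaf 'X' → 'X'
      leaf 'S' → 'S'
      leaf 'N' → 'N'
    → '(F,X,S,N)'
    leaf 'M' → 'M'
  → '(H,A,(F,X,S,N),M)'
  internal I3 with children ['Y', 'J']
    leaf 'Y' → 'Y'
    leaf 'J' → 'J'
  → '(Y,J)'
→ '((D,R,P),(H,A,(F,X,S,N),M),(Y,J))'
Final: ((D,R,P),(H,A,(F,X,S,N),M),(Y,J));

Answer: ((D,R,P),(H,A,(F,X,S,N),M),(Y,J));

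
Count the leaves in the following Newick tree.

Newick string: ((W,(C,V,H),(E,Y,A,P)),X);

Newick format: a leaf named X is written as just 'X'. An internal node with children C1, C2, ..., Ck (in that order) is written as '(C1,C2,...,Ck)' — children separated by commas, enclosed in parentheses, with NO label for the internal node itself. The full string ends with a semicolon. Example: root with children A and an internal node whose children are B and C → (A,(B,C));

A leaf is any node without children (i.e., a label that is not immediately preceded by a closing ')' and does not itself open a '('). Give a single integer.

Newick: ((W,(C,V,H),(E,Y,A,P)),X);
Scan left-to-right; a leaf is any maximal label run not followed by '(':
  pos 2: leaf 'W' → count = 1
  pos 5: leaf 'C' → count = 2
  pos 7: leaf 'V' → count = 3
  pos 9: leaf 'H' → count = 4
  pos 13: leaf 'E' → count = 5
  pos 15: leaf 'Y' → count = 6
  pos 17: leaf 'A' → count = 7
  pos 19: leaf 'P' → count = 8
  pos 23: leaf 'X' → count = 9
Total leaves: 9

Answer: 9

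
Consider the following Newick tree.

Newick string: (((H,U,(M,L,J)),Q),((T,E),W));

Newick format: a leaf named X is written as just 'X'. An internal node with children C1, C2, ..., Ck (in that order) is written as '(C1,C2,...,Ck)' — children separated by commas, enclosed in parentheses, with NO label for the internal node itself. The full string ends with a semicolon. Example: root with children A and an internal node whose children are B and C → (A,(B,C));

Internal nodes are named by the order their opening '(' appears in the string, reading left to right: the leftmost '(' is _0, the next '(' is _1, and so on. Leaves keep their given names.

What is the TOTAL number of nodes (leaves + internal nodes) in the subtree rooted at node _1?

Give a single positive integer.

Newick: (((H,U,(M,L,J)),Q),((T,E),W));
Locate _1: it is the '(' at position 1 (the 2nd '(' reading left to right).
Query: subtree rooted at _1
_1: subtree_size = 1 + 8
  _2: subtree_size = 1 + 6
    H: subtree_size = 1 + 0
    U: subtree_size = 1 + 0
    _3: subtree_size = 1 + 3
      M: subtree_size = 1 + 0
      L: subtree_size = 1 + 0
      J: subtree_size = 1 + 0
  Q: subtree_size = 1 + 0
Total subtree size of _1: 9

Answer: 9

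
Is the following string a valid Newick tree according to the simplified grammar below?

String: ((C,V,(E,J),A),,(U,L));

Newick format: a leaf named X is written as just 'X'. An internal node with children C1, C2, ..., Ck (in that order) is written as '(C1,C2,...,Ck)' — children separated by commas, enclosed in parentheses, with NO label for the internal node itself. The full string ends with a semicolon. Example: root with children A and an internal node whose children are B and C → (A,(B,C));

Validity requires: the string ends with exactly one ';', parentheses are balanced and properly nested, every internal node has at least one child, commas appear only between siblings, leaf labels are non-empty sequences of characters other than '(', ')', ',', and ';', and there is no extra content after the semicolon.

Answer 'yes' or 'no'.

Input: ((C,V,(E,J),A),,(U,L));
Paren balance: 4 '(' vs 4 ')' OK
Ends with single ';': True
Full parse: FAILS (empty leaf label at pos 15)
Valid: False

Answer: no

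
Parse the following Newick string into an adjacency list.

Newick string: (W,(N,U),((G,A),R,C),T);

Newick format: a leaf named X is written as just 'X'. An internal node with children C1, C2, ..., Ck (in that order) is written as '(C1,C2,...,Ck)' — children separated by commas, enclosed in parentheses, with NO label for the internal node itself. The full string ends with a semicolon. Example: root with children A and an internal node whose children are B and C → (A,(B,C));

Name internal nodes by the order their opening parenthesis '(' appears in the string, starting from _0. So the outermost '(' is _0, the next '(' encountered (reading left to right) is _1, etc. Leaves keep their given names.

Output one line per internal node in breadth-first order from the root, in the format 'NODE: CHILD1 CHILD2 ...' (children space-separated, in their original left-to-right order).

Answer: _0: W _1 _2 T
_1: N U
_2: _3 R C
_3: G A

Derivation:
Input: (W,(N,U),((G,A),R,C),T);
Scanning left-to-right, naming '(' by encounter order:
  pos 0: '(' -> open internal node _0 (depth 1)
  pos 3: '(' -> open internal node _1 (depth 2)
  pos 7: ')' -> close internal node _1 (now at depth 1)
  pos 9: '(' -> open internal node _2 (depth 2)
  pos 10: '(' -> open internal node _3 (depth 3)
  pos 14: ')' -> close internal node _3 (now at depth 2)
  pos 19: ')' -> close internal node _2 (now at depth 1)
  pos 22: ')' -> close internal node _0 (now at depth 0)
Total internal nodes: 4
BFS adjacency from root:
  _0: W _1 _2 T
  _1: N U
  _2: _3 R C
  _3: G A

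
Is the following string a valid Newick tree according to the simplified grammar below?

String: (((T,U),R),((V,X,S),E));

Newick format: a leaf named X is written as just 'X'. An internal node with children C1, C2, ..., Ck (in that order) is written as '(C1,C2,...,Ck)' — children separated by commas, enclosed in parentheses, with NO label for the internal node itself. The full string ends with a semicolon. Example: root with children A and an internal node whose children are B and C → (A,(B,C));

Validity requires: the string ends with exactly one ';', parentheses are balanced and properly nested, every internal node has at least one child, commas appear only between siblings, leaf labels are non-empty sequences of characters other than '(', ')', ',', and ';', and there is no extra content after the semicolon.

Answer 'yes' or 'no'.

Answer: yes

Derivation:
Input: (((T,U),R),((V,X,S),E));
Paren balance: 5 '(' vs 5 ')' OK
Ends with single ';': True
Full parse: OK
Valid: True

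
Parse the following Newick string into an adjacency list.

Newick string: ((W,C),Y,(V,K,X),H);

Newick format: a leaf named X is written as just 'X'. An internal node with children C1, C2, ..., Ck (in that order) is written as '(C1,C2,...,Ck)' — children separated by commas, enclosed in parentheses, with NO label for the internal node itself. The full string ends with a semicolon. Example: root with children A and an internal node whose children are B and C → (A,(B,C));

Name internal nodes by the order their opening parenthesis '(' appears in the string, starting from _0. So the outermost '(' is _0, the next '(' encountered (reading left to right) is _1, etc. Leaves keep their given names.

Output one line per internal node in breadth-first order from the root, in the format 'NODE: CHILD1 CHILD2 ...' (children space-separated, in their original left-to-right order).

Answer: _0: _1 Y _2 H
_1: W C
_2: V K X

Derivation:
Input: ((W,C),Y,(V,K,X),H);
Scanning left-to-right, naming '(' by encounter order:
  pos 0: '(' -> open internal node _0 (depth 1)
  pos 1: '(' -> open internal node _1 (depth 2)
  pos 5: ')' -> close internal node _1 (now at depth 1)
  pos 9: '(' -> open internal node _2 (depth 2)
  pos 15: ')' -> close internal node _2 (now at depth 1)
  pos 18: ')' -> close internal node _0 (now at depth 0)
Total internal nodes: 3
BFS adjacency from root:
  _0: _1 Y _2 H
  _1: W C
  _2: V K X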